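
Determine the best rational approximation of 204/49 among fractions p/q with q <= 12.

25/6

Expand x = 204/49 as a continued fraction with the Euclidean algorithm:
  204 = 4*49 + 8, so a_0 = 4.
  49 = 6*8 + 1, so a_1 = 6.
  8 = 8*1 + 0, so a_2 = 8.
so x = [4; 6, 8].
Convergents (p_i = a_i*p_{i-1} + p_{i-2}, q_i = a_i*q_{i-1} + q_{i-2} with p_{-2}=0, p_{-1}=1, q_{-2}=1, q_{-1}=0), until the denominator exceeds 12:
  i=0: a_0=4, p_0 = 4*1 + 0 = 4, q_0 = 4*0 + 1 = 1.
  i=1: a_1=6, p_1 = 6*4 + 1 = 25, q_1 = 6*1 + 0 = 6.
  i=2: a_2=8, p_2 = 8*25 + 4 = 204, q_2 = 8*6 + 1 = 49.
q_2 = 49 > 12, so the last convergent with denominator <= 12 is p_1/q_1 = 25/6.
The closest fraction with denominator <= 12 is either p_1/q_1 or the intermediate fraction (k*p_1 + p_0)/(k*q_1 + q_0) with the largest k >= 1 whose denominator stays <= 12; these approach x as k grows, and every other convergent or intermediate fraction in range is farther away.
Largest k: floor((12 - q_0)/q_1) = floor((12 - 1)/6) = 1.
That gives (1*25 + 4)/(1*6 + 1) = 29/7.
Compare the errors: |x - 25/6| = |204*6 - 25*49|/(49*6) = 1/294, and |x - 29/7| = |204*7 - 29*49|/(49*7) = 7/343.
Cross-multiplying, 1*343 = 343 < 2058 = 7*294, so 1/294 is smaller: the convergent 25/6 is closer to x than 29/7.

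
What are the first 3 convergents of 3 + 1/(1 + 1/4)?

3/1, 4/1, 19/5

Using the convergent recurrence p_i = a_i*p_{i-1} + p_{i-2}, q_i = a_i*q_{i-1} + q_{i-2} with p_{-2}=0, p_{-1}=1, q_{-2}=1, q_{-1}=0:
  i=0: a_0=3, p_0 = 3*1 + 0 = 3, q_0 = 3*0 + 1 = 1.
  i=1: a_1=1, p_1 = 1*3 + 1 = 4, q_1 = 1*1 + 0 = 1.
  i=2: a_2=4, p_2 = 4*4 + 3 = 19, q_2 = 4*1 + 1 = 5.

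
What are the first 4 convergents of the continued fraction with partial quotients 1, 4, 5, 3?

1/1, 5/4, 26/21, 83/67

Using the convergent recurrence p_i = a_i*p_{i-1} + p_{i-2}, q_i = a_i*q_{i-1} + q_{i-2} with p_{-2}=0, p_{-1}=1, q_{-2}=1, q_{-1}=0:
  i=0: a_0=1, p_0 = 1*1 + 0 = 1, q_0 = 1*0 + 1 = 1.
  i=1: a_1=4, p_1 = 4*1 + 1 = 5, q_1 = 4*1 + 0 = 4.
  i=2: a_2=5, p_2 = 5*5 + 1 = 26, q_2 = 5*4 + 1 = 21.
  i=3: a_3=3, p_3 = 3*26 + 5 = 83, q_3 = 3*21 + 4 = 67.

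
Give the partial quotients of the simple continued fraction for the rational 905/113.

Run the Euclidean algorithm on 905 and 113; the successive quotients are the partial quotients a_0, a_1, ... (each step inverts the fractional part left over by the previous one):
  905 = 8*113 + 1, so a_0 = 8.
  113 = 113*1 + 0, so a_1 = 113.
The remainder reaches 0 after 2 divisions, so the expansion has 2 partial quotients, read off in order.

[8; 113]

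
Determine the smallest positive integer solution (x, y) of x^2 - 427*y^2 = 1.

First expand sqrt(427) as a continued fraction. With x_i = (sqrt(427) + m_i)/d_i and (m_0, d_0) = (0, 1): a_0 = floor(sqrt(427)) = 20, since 20^2 = 400 <= 427 < 441 = 21^2.
Iterate m_{i+1} = d_i*a_i - m_i, d_{i+1} = (427 - m_{i+1}^2)/d_i, a_{i+1} = floor((a_0 + m_{i+1})/d_{i+1}):
  m_1 = 1*20 - 0 = 20, d_1 = (427 - 20^2)/1 = 27/1 = 27, a_1 = floor((20 + 20)/27) = 1.
  m_2 = 27*1 - 20 = 7, d_2 = (427 - 7^2)/27 = 378/27 = 14, a_2 = floor((20 + 7)/14) = 1.
  m_3 = 14*1 - 7 = 7, d_3 = (427 - 7^2)/14 = 378/14 = 27, a_3 = floor((20 + 7)/27) = 1.
  m_4 = 27*1 - 7 = 20, d_4 = (427 - 20^2)/27 = 27/27 = 1, a_4 = floor((20 + 20)/1) = 40.
  m_5 = 1*40 - 20 = 20, d_5 = (427 - 20^2)/1 = 27/1 = 27: (m_5, d_5) = (m_1, d_1) = (20, 27), so from here the quotients repeat a_1, ..., a_4; the period length is 4.
So sqrt(427) = [20; (1, 1, 1, 40)] with period length k = 4.
k is even, so the fundamental solution of x^2 - 427y^2 = 1 is (p_{k-1}, q_{k-1}) = (p_3, q_3); compute convergents through index 3.
Convergents (p_i = a_i*p_{i-1} + p_{i-2}, q_i = a_i*q_{i-1} + q_{i-2} with p_{-2}=0, p_{-1}=1, q_{-2}=1, q_{-1}=0):
  i=0: a_0=20, p_0 = 20*1 + 0 = 20, q_0 = 20*0 + 1 = 1.
  i=1: a_1=1, p_1 = 1*20 + 1 = 21, q_1 = 1*1 + 0 = 1.
  i=2: a_2=1, p_2 = 1*21 + 20 = 41, q_2 = 1*1 + 1 = 2.
  i=3: a_3=1, p_3 = 1*41 + 21 = 62, q_3 = 1*2 + 1 = 3.
Check: 62^2 - 427*3^2 = 3844 - 3843 = 1, so (x, y) = (62, 3) solves the equation, and by the theorem it is the least positive solution.

(x, y) = (62, 3)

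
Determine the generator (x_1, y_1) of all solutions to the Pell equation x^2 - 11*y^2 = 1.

(x, y) = (10, 3)

First expand sqrt(11) as a continued fraction. With x_i = (sqrt(11) + m_i)/d_i and (m_0, d_0) = (0, 1): a_0 = floor(sqrt(11)) = 3, since 3^2 = 9 <= 11 < 16 = 4^2.
Iterate m_{i+1} = d_i*a_i - m_i, d_{i+1} = (11 - m_{i+1}^2)/d_i, a_{i+1} = floor((a_0 + m_{i+1})/d_{i+1}):
  m_1 = 1*3 - 0 = 3, d_1 = (11 - 3^2)/1 = 2/1 = 2, a_1 = floor((3 + 3)/2) = 3.
  m_2 = 2*3 - 3 = 3, d_2 = (11 - 3^2)/2 = 2/2 = 1, a_2 = floor((3 + 3)/1) = 6.
  m_3 = 1*6 - 3 = 3, d_3 = (11 - 3^2)/1 = 2/1 = 2: (m_3, d_3) = (m_1, d_1) = (3, 2), so from here the quotients repeat a_1, a_2; the period length is 2.
So sqrt(11) = [3; (3, 6)] with period length k = 2.
k is even, so the fundamental solution of x^2 - 11y^2 = 1 is (p_{k-1}, q_{k-1}) = (p_1, q_1); compute convergents through index 1.
Convergents (p_i = a_i*p_{i-1} + p_{i-2}, q_i = a_i*q_{i-1} + q_{i-2} with p_{-2}=0, p_{-1}=1, q_{-2}=1, q_{-1}=0):
  i=0: a_0=3, p_0 = 3*1 + 0 = 3, q_0 = 3*0 + 1 = 1.
  i=1: a_1=3, p_1 = 3*3 + 1 = 10, q_1 = 3*1 + 0 = 3.
Check: 10^2 - 11*3^2 = 100 - 99 = 1, so (x, y) = (10, 3) solves the equation, and by the theorem it is the least positive solution.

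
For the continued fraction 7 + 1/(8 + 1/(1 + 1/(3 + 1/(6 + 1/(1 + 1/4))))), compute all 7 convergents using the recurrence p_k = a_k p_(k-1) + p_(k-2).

Using the convergent recurrence p_i = a_i*p_{i-1} + p_{i-2}, q_i = a_i*q_{i-1} + q_{i-2} with p_{-2}=0, p_{-1}=1, q_{-2}=1, q_{-1}=0:
  i=0: a_0=7, p_0 = 7*1 + 0 = 7, q_0 = 7*0 + 1 = 1.
  i=1: a_1=8, p_1 = 8*7 + 1 = 57, q_1 = 8*1 + 0 = 8.
  i=2: a_2=1, p_2 = 1*57 + 7 = 64, q_2 = 1*8 + 1 = 9.
  i=3: a_3=3, p_3 = 3*64 + 57 = 249, q_3 = 3*9 + 8 = 35.
  i=4: a_4=6, p_4 = 6*249 + 64 = 1558, q_4 = 6*35 + 9 = 219.
  i=5: a_5=1, p_5 = 1*1558 + 249 = 1807, q_5 = 1*219 + 35 = 254.
  i=6: a_6=4, p_6 = 4*1807 + 1558 = 8786, q_6 = 4*254 + 219 = 1235.

7/1, 57/8, 64/9, 249/35, 1558/219, 1807/254, 8786/1235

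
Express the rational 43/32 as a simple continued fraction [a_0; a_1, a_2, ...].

Run the Euclidean algorithm on 43 and 32; the successive quotients are the partial quotients a_0, a_1, ... (each step inverts the fractional part left over by the previous one):
  43 = 1*32 + 11, so a_0 = 1.
  32 = 2*11 + 10, so a_1 = 2.
  11 = 1*10 + 1, so a_2 = 1.
  10 = 10*1 + 0, so a_3 = 10.
The remainder reaches 0 after 4 divisions, so the expansion has 4 partial quotients, read off in order.

[1; 2, 1, 10]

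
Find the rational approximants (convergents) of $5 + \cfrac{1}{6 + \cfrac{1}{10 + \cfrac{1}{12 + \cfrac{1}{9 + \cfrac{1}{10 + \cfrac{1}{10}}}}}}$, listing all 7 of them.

5/1, 31/6, 315/61, 3811/738, 34614/6703, 349951/67768, 3534124/684383

Using the convergent recurrence p_i = a_i*p_{i-1} + p_{i-2}, q_i = a_i*q_{i-1} + q_{i-2} with p_{-2}=0, p_{-1}=1, q_{-2}=1, q_{-1}=0:
  i=0: a_0=5, p_0 = 5*1 + 0 = 5, q_0 = 5*0 + 1 = 1.
  i=1: a_1=6, p_1 = 6*5 + 1 = 31, q_1 = 6*1 + 0 = 6.
  i=2: a_2=10, p_2 = 10*31 + 5 = 315, q_2 = 10*6 + 1 = 61.
  i=3: a_3=12, p_3 = 12*315 + 31 = 3811, q_3 = 12*61 + 6 = 738.
  i=4: a_4=9, p_4 = 9*3811 + 315 = 34614, q_4 = 9*738 + 61 = 6703.
  i=5: a_5=10, p_5 = 10*34614 + 3811 = 349951, q_5 = 10*6703 + 738 = 67768.
  i=6: a_6=10, p_6 = 10*349951 + 34614 = 3534124, q_6 = 10*67768 + 6703 = 684383.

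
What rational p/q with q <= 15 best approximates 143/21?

75/11

Expand x = 143/21 as a continued fraction with the Euclidean algorithm:
  143 = 6*21 + 17, so a_0 = 6.
  21 = 1*17 + 4, so a_1 = 1.
  17 = 4*4 + 1, so a_2 = 4.
  4 = 4*1 + 0, so a_3 = 4.
so x = [6; 1, 4, 4].
Convergents (p_i = a_i*p_{i-1} + p_{i-2}, q_i = a_i*q_{i-1} + q_{i-2} with p_{-2}=0, p_{-1}=1, q_{-2}=1, q_{-1}=0), until the denominator exceeds 15:
  i=0: a_0=6, p_0 = 6*1 + 0 = 6, q_0 = 6*0 + 1 = 1.
  i=1: a_1=1, p_1 = 1*6 + 1 = 7, q_1 = 1*1 + 0 = 1.
  i=2: a_2=4, p_2 = 4*7 + 6 = 34, q_2 = 4*1 + 1 = 5.
  i=3: a_3=4, p_3 = 4*34 + 7 = 143, q_3 = 4*5 + 1 = 21.
q_3 = 21 > 15, so the last convergent with denominator <= 15 is p_2/q_2 = 34/5.
The closest fraction with denominator <= 15 is either p_2/q_2 or the intermediate fraction (k*p_2 + p_1)/(k*q_2 + q_1) with the largest k >= 1 whose denominator stays <= 15; these approach x as k grows, and every other convergent or intermediate fraction in range is farther away.
Largest k: floor((15 - q_1)/q_2) = floor((15 - 1)/5) = 2.
That gives (2*34 + 7)/(2*5 + 1) = 75/11.
Compare the errors: |x - 34/5| = |143*5 - 34*21|/(21*5) = 1/105, and |x - 75/11| = |143*11 - 75*21|/(21*11) = 2/231.
Cross-multiplying, 2*105 = 210 < 231 = 1*231, so 2/231 is smaller: the intermediate fraction 75/11 is closer to x than 34/5.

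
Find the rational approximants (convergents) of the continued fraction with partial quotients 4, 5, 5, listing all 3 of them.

Using the convergent recurrence p_i = a_i*p_{i-1} + p_{i-2}, q_i = a_i*q_{i-1} + q_{i-2} with p_{-2}=0, p_{-1}=1, q_{-2}=1, q_{-1}=0:
  i=0: a_0=4, p_0 = 4*1 + 0 = 4, q_0 = 4*0 + 1 = 1.
  i=1: a_1=5, p_1 = 5*4 + 1 = 21, q_1 = 5*1 + 0 = 5.
  i=2: a_2=5, p_2 = 5*21 + 4 = 109, q_2 = 5*5 + 1 = 26.

4/1, 21/5, 109/26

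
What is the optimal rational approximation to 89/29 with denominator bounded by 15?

Expand x = 89/29 as a continued fraction with the Euclidean algorithm:
  89 = 3*29 + 2, so a_0 = 3.
  29 = 14*2 + 1, so a_1 = 14.
  2 = 2*1 + 0, so a_2 = 2.
so x = [3; 14, 2].
Convergents (p_i = a_i*p_{i-1} + p_{i-2}, q_i = a_i*q_{i-1} + q_{i-2} with p_{-2}=0, p_{-1}=1, q_{-2}=1, q_{-1}=0), until the denominator exceeds 15:
  i=0: a_0=3, p_0 = 3*1 + 0 = 3, q_0 = 3*0 + 1 = 1.
  i=1: a_1=14, p_1 = 14*3 + 1 = 43, q_1 = 14*1 + 0 = 14.
  i=2: a_2=2, p_2 = 2*43 + 3 = 89, q_2 = 2*14 + 1 = 29.
q_2 = 29 > 15, so the last convergent with denominator <= 15 is p_1/q_1 = 43/14.
The closest fraction with denominator <= 15 is either p_1/q_1 or the intermediate fraction (k*p_1 + p_0)/(k*q_1 + q_0) with the largest k >= 1 whose denominator stays <= 15; these approach x as k grows, and every other convergent or intermediate fraction in range is farther away.
Largest k: floor((15 - q_0)/q_1) = floor((15 - 1)/14) = 1.
That gives (1*43 + 3)/(1*14 + 1) = 46/15.
Compare the errors: |x - 43/14| = |89*14 - 43*29|/(29*14) = 1/406, and |x - 46/15| = |89*15 - 46*29|/(29*15) = 1/435.
Cross-multiplying, 1*406 = 406 < 435 = 1*435, so 1/435 is smaller: the intermediate fraction 46/15 is closer to x than 43/14.

46/15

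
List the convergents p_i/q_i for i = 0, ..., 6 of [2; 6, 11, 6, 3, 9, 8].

2/1, 13/6, 145/67, 883/408, 2794/1291, 26029/12027, 211026/97507

Using the convergent recurrence p_i = a_i*p_{i-1} + p_{i-2}, q_i = a_i*q_{i-1} + q_{i-2} with p_{-2}=0, p_{-1}=1, q_{-2}=1, q_{-1}=0:
  i=0: a_0=2, p_0 = 2*1 + 0 = 2, q_0 = 2*0 + 1 = 1.
  i=1: a_1=6, p_1 = 6*2 + 1 = 13, q_1 = 6*1 + 0 = 6.
  i=2: a_2=11, p_2 = 11*13 + 2 = 145, q_2 = 11*6 + 1 = 67.
  i=3: a_3=6, p_3 = 6*145 + 13 = 883, q_3 = 6*67 + 6 = 408.
  i=4: a_4=3, p_4 = 3*883 + 145 = 2794, q_4 = 3*408 + 67 = 1291.
  i=5: a_5=9, p_5 = 9*2794 + 883 = 26029, q_5 = 9*1291 + 408 = 12027.
  i=6: a_6=8, p_6 = 8*26029 + 2794 = 211026, q_6 = 8*12027 + 1291 = 97507.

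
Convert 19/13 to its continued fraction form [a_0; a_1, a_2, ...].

[1; 2, 6]

Run the Euclidean algorithm on 19 and 13; the successive quotients are the partial quotients a_0, a_1, ... (each step inverts the fractional part left over by the previous one):
  19 = 1*13 + 6, so a_0 = 1.
  13 = 2*6 + 1, so a_1 = 2.
  6 = 6*1 + 0, so a_2 = 6.
The remainder reaches 0 after 3 divisions, so the expansion has 3 partial quotients, read off in order.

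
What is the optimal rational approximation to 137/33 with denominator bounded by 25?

83/20

Expand x = 137/33 as a continued fraction with the Euclidean algorithm:
  137 = 4*33 + 5, so a_0 = 4.
  33 = 6*5 + 3, so a_1 = 6.
  5 = 1*3 + 2, so a_2 = 1.
  3 = 1*2 + 1, so a_3 = 1.
  2 = 2*1 + 0, so a_4 = 2.
so x = [4; 6, 1, 1, 2].
Convergents (p_i = a_i*p_{i-1} + p_{i-2}, q_i = a_i*q_{i-1} + q_{i-2} with p_{-2}=0, p_{-1}=1, q_{-2}=1, q_{-1}=0), until the denominator exceeds 25:
  i=0: a_0=4, p_0 = 4*1 + 0 = 4, q_0 = 4*0 + 1 = 1.
  i=1: a_1=6, p_1 = 6*4 + 1 = 25, q_1 = 6*1 + 0 = 6.
  i=2: a_2=1, p_2 = 1*25 + 4 = 29, q_2 = 1*6 + 1 = 7.
  i=3: a_3=1, p_3 = 1*29 + 25 = 54, q_3 = 1*7 + 6 = 13.
  i=4: a_4=2, p_4 = 2*54 + 29 = 137, q_4 = 2*13 + 7 = 33.
q_4 = 33 > 25, so the last convergent with denominator <= 25 is p_3/q_3 = 54/13.
The closest fraction with denominator <= 25 is either p_3/q_3 or the intermediate fraction (k*p_3 + p_2)/(k*q_3 + q_2) with the largest k >= 1 whose denominator stays <= 25; these approach x as k grows, and every other convergent or intermediate fraction in range is farther away.
Largest k: floor((25 - q_2)/q_3) = floor((25 - 7)/13) = 1.
That gives (1*54 + 29)/(1*13 + 7) = 83/20.
Compare the errors: |x - 54/13| = |137*13 - 54*33|/(33*13) = 1/429, and |x - 83/20| = |137*20 - 83*33|/(33*20) = 1/660.
Cross-multiplying, 1*429 = 429 < 660 = 1*660, so 1/660 is smaller: the intermediate fraction 83/20 is closer to x than 54/13.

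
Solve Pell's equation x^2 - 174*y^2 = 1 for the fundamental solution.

(x, y) = (1451, 110)

First expand sqrt(174) as a continued fraction. With x_i = (sqrt(174) + m_i)/d_i and (m_0, d_0) = (0, 1): a_0 = floor(sqrt(174)) = 13, since 13^2 = 169 <= 174 < 196 = 14^2.
Iterate m_{i+1} = d_i*a_i - m_i, d_{i+1} = (174 - m_{i+1}^2)/d_i, a_{i+1} = floor((a_0 + m_{i+1})/d_{i+1}):
  m_1 = 1*13 - 0 = 13, d_1 = (174 - 13^2)/1 = 5/1 = 5, a_1 = floor((13 + 13)/5) = 5.
  m_2 = 5*5 - 13 = 12, d_2 = (174 - 12^2)/5 = 30/5 = 6, a_2 = floor((13 + 12)/6) = 4.
  m_3 = 6*4 - 12 = 12, d_3 = (174 - 12^2)/6 = 30/6 = 5, a_3 = floor((13 + 12)/5) = 5.
  m_4 = 5*5 - 12 = 13, d_4 = (174 - 13^2)/5 = 5/5 = 1, a_4 = floor((13 + 13)/1) = 26.
  m_5 = 1*26 - 13 = 13, d_5 = (174 - 13^2)/1 = 5/1 = 5: (m_5, d_5) = (m_1, d_1) = (13, 5), so from here the quotients repeat a_1, ..., a_4; the period length is 4.
So sqrt(174) = [13; (5, 4, 5, 26)] with period length k = 4.
k is even, so the fundamental solution of x^2 - 174y^2 = 1 is (p_{k-1}, q_{k-1}) = (p_3, q_3); compute convergents through index 3.
Convergents (p_i = a_i*p_{i-1} + p_{i-2}, q_i = a_i*q_{i-1} + q_{i-2} with p_{-2}=0, p_{-1}=1, q_{-2}=1, q_{-1}=0):
  i=0: a_0=13, p_0 = 13*1 + 0 = 13, q_0 = 13*0 + 1 = 1.
  i=1: a_1=5, p_1 = 5*13 + 1 = 66, q_1 = 5*1 + 0 = 5.
  i=2: a_2=4, p_2 = 4*66 + 13 = 277, q_2 = 4*5 + 1 = 21.
  i=3: a_3=5, p_3 = 5*277 + 66 = 1451, q_3 = 5*21 + 5 = 110.
Check: 1451^2 - 174*110^2 = 2105401 - 2105400 = 1, so (x, y) = (1451, 110) solves the equation, and by the theorem it is the least positive solution.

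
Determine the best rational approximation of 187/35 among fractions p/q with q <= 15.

16/3

Expand x = 187/35 as a continued fraction with the Euclidean algorithm:
  187 = 5*35 + 12, so a_0 = 5.
  35 = 2*12 + 11, so a_1 = 2.
  12 = 1*11 + 1, so a_2 = 1.
  11 = 11*1 + 0, so a_3 = 11.
so x = [5; 2, 1, 11].
Convergents (p_i = a_i*p_{i-1} + p_{i-2}, q_i = a_i*q_{i-1} + q_{i-2} with p_{-2}=0, p_{-1}=1, q_{-2}=1, q_{-1}=0), until the denominator exceeds 15:
  i=0: a_0=5, p_0 = 5*1 + 0 = 5, q_0 = 5*0 + 1 = 1.
  i=1: a_1=2, p_1 = 2*5 + 1 = 11, q_1 = 2*1 + 0 = 2.
  i=2: a_2=1, p_2 = 1*11 + 5 = 16, q_2 = 1*2 + 1 = 3.
  i=3: a_3=11, p_3 = 11*16 + 11 = 187, q_3 = 11*3 + 2 = 35.
q_3 = 35 > 15, so the last convergent with denominator <= 15 is p_2/q_2 = 16/3.
The closest fraction with denominator <= 15 is either p_2/q_2 or the intermediate fraction (k*p_2 + p_1)/(k*q_2 + q_1) with the largest k >= 1 whose denominator stays <= 15; these approach x as k grows, and every other convergent or intermediate fraction in range is farther away.
Largest k: floor((15 - q_1)/q_2) = floor((15 - 2)/3) = 4.
That gives (4*16 + 11)/(4*3 + 2) = 75/14.
Compare the errors: |x - 16/3| = |187*3 - 16*35|/(35*3) = 1/105, and |x - 75/14| = |187*14 - 75*35|/(35*14) = 7/490.
Cross-multiplying, 1*490 = 490 < 735 = 7*105, so 1/105 is smaller: the convergent 16/3 is closer to x than 75/14.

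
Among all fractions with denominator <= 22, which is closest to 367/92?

Expand x = 367/92 as a continued fraction with the Euclidean algorithm:
  367 = 3*92 + 91, so a_0 = 3.
  92 = 1*91 + 1, so a_1 = 1.
  91 = 91*1 + 0, so a_2 = 91.
so x = [3; 1, 91].
Convergents (p_i = a_i*p_{i-1} + p_{i-2}, q_i = a_i*q_{i-1} + q_{i-2} with p_{-2}=0, p_{-1}=1, q_{-2}=1, q_{-1}=0), until the denominator exceeds 22:
  i=0: a_0=3, p_0 = 3*1 + 0 = 3, q_0 = 3*0 + 1 = 1.
  i=1: a_1=1, p_1 = 1*3 + 1 = 4, q_1 = 1*1 + 0 = 1.
  i=2: a_2=91, p_2 = 91*4 + 3 = 367, q_2 = 91*1 + 1 = 92.
q_2 = 92 > 22, so the last convergent with denominator <= 22 is p_1/q_1 = 4/1.
The closest fraction with denominator <= 22 is either p_1/q_1 or the intermediate fraction (k*p_1 + p_0)/(k*q_1 + q_0) with the largest k >= 1 whose denominator stays <= 22; these approach x as k grows, and every other convergent or intermediate fraction in range is farther away.
Largest k: floor((22 - q_0)/q_1) = floor((22 - 1)/1) = 21.
That gives (21*4 + 3)/(21*1 + 1) = 87/22.
Compare the errors: |x - 4/1| = |367*1 - 4*92|/(92*1) = 1/92, and |x - 87/22| = |367*22 - 87*92|/(92*22) = 70/2024.
Cross-multiplying, 1*2024 = 2024 < 6440 = 70*92, so 1/92 is smaller: the convergent 4/1 is closer to x than 87/22.

4/1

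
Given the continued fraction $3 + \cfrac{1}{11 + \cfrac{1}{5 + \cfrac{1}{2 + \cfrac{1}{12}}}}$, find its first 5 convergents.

Using the convergent recurrence p_i = a_i*p_{i-1} + p_{i-2}, q_i = a_i*q_{i-1} + q_{i-2} with p_{-2}=0, p_{-1}=1, q_{-2}=1, q_{-1}=0:
  i=0: a_0=3, p_0 = 3*1 + 0 = 3, q_0 = 3*0 + 1 = 1.
  i=1: a_1=11, p_1 = 11*3 + 1 = 34, q_1 = 11*1 + 0 = 11.
  i=2: a_2=5, p_2 = 5*34 + 3 = 173, q_2 = 5*11 + 1 = 56.
  i=3: a_3=2, p_3 = 2*173 + 34 = 380, q_3 = 2*56 + 11 = 123.
  i=4: a_4=12, p_4 = 12*380 + 173 = 4733, q_4 = 12*123 + 56 = 1532.

3/1, 34/11, 173/56, 380/123, 4733/1532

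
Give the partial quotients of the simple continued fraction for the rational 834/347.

Run the Euclidean algorithm on 834 and 347; the successive quotients are the partial quotients a_0, a_1, ... (each step inverts the fractional part left over by the previous one):
  834 = 2*347 + 140, so a_0 = 2.
  347 = 2*140 + 67, so a_1 = 2.
  140 = 2*67 + 6, so a_2 = 2.
  67 = 11*6 + 1, so a_3 = 11.
  6 = 6*1 + 0, so a_4 = 6.
The remainder reaches 0 after 5 divisions, so the expansion has 5 partial quotients, read off in order.

[2; 2, 2, 11, 6]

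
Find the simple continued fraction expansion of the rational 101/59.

[1; 1, 2, 2, 8]

Run the Euclidean algorithm on 101 and 59; the successive quotients are the partial quotients a_0, a_1, ... (each step inverts the fractional part left over by the previous one):
  101 = 1*59 + 42, so a_0 = 1.
  59 = 1*42 + 17, so a_1 = 1.
  42 = 2*17 + 8, so a_2 = 2.
  17 = 2*8 + 1, so a_3 = 2.
  8 = 8*1 + 0, so a_4 = 8.
The remainder reaches 0 after 5 divisions, so the expansion has 5 partial quotients, read off in order.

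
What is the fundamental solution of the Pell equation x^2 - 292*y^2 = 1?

First expand sqrt(292) as a continued fraction. With x_i = (sqrt(292) + m_i)/d_i and (m_0, d_0) = (0, 1): a_0 = floor(sqrt(292)) = 17, since 17^2 = 289 <= 292 < 324 = 18^2.
Iterate m_{i+1} = d_i*a_i - m_i, d_{i+1} = (292 - m_{i+1}^2)/d_i, a_{i+1} = floor((a_0 + m_{i+1})/d_{i+1}):
  m_1 = 1*17 - 0 = 17, d_1 = (292 - 17^2)/1 = 3/1 = 3, a_1 = floor((17 + 17)/3) = 11.
  m_2 = 3*11 - 17 = 16, d_2 = (292 - 16^2)/3 = 36/3 = 12, a_2 = floor((17 + 16)/12) = 2.
  m_3 = 12*2 - 16 = 8, d_3 = (292 - 8^2)/12 = 228/12 = 19, a_3 = floor((17 + 8)/19) = 1.
  m_4 = 19*1 - 8 = 11, d_4 = (292 - 11^2)/19 = 171/19 = 9, a_4 = floor((17 + 11)/9) = 3.
  m_5 = 9*3 - 11 = 16, d_5 = (292 - 16^2)/9 = 36/9 = 4, a_5 = floor((17 + 16)/4) = 8.
  m_6 = 4*8 - 16 = 16, d_6 = (292 - 16^2)/4 = 36/4 = 9, a_6 = floor((17 + 16)/9) = 3.
  m_7 = 9*3 - 16 = 11, d_7 = (292 - 11^2)/9 = 171/9 = 19, a_7 = floor((17 + 11)/19) = 1.
  m_8 = 19*1 - 11 = 8, d_8 = (292 - 8^2)/19 = 228/19 = 12, a_8 = floor((17 + 8)/12) = 2.
  m_9 = 12*2 - 8 = 16, d_9 = (292 - 16^2)/12 = 36/12 = 3, a_9 = floor((17 + 16)/3) = 11.
  m_10 = 3*11 - 16 = 17, d_10 = (292 - 17^2)/3 = 3/3 = 1, a_10 = floor((17 + 17)/1) = 34.
  m_11 = 1*34 - 17 = 17, d_11 = (292 - 17^2)/1 = 3/1 = 3: (m_11, d_11) = (m_1, d_1) = (17, 3), so from here the quotients repeat a_1, ..., a_10; the period length is 10.
So sqrt(292) = [17; (11, 2, 1, 3, 8, 3, 1, 2, 11, 34)] with period length k = 10.
k is even, so the fundamental solution of x^2 - 292y^2 = 1 is (p_{k-1}, q_{k-1}) = (p_9, q_9); compute convergents through index 9.
Convergents (p_i = a_i*p_{i-1} + p_{i-2}, q_i = a_i*q_{i-1} + q_{i-2} with p_{-2}=0, p_{-1}=1, q_{-2}=1, q_{-1}=0):
  i=0: a_0=17, p_0 = 17*1 + 0 = 17, q_0 = 17*0 + 1 = 1.
  i=1: a_1=11, p_1 = 11*17 + 1 = 188, q_1 = 11*1 + 0 = 11.
  i=2: a_2=2, p_2 = 2*188 + 17 = 393, q_2 = 2*11 + 1 = 23.
  i=3: a_3=1, p_3 = 1*393 + 188 = 581, q_3 = 1*23 + 11 = 34.
  i=4: a_4=3, p_4 = 3*581 + 393 = 2136, q_4 = 3*34 + 23 = 125.
  i=5: a_5=8, p_5 = 8*2136 + 581 = 17669, q_5 = 8*125 + 34 = 1034.
  i=6: a_6=3, p_6 = 3*17669 + 2136 = 55143, q_6 = 3*1034 + 125 = 3227.
  i=7: a_7=1, p_7 = 1*55143 + 17669 = 72812, q_7 = 1*3227 + 1034 = 4261.
  i=8: a_8=2, p_8 = 2*72812 + 55143 = 200767, q_8 = 2*4261 + 3227 = 11749.
  i=9: a_9=11, p_9 = 11*200767 + 72812 = 2281249, q_9 = 11*11749 + 4261 = 133500.
Check: 2281249^2 - 292*133500^2 = 5204097000001 - 5204097000000 = 1, so (x, y) = (2281249, 133500) solves the equation, and by the theorem it is the least positive solution.

(x, y) = (2281249, 133500)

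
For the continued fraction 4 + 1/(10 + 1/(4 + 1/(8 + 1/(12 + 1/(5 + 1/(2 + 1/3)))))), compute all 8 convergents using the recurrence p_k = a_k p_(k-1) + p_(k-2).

4/1, 41/10, 168/41, 1385/338, 16788/4097, 85325/20823, 187438/45743, 647639/158052

Using the convergent recurrence p_i = a_i*p_{i-1} + p_{i-2}, q_i = a_i*q_{i-1} + q_{i-2} with p_{-2}=0, p_{-1}=1, q_{-2}=1, q_{-1}=0:
  i=0: a_0=4, p_0 = 4*1 + 0 = 4, q_0 = 4*0 + 1 = 1.
  i=1: a_1=10, p_1 = 10*4 + 1 = 41, q_1 = 10*1 + 0 = 10.
  i=2: a_2=4, p_2 = 4*41 + 4 = 168, q_2 = 4*10 + 1 = 41.
  i=3: a_3=8, p_3 = 8*168 + 41 = 1385, q_3 = 8*41 + 10 = 338.
  i=4: a_4=12, p_4 = 12*1385 + 168 = 16788, q_4 = 12*338 + 41 = 4097.
  i=5: a_5=5, p_5 = 5*16788 + 1385 = 85325, q_5 = 5*4097 + 338 = 20823.
  i=6: a_6=2, p_6 = 2*85325 + 16788 = 187438, q_6 = 2*20823 + 4097 = 45743.
  i=7: a_7=3, p_7 = 3*187438 + 85325 = 647639, q_7 = 3*45743 + 20823 = 158052.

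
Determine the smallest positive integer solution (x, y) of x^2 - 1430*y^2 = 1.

First expand sqrt(1430) as a continued fraction. With x_i = (sqrt(1430) + m_i)/d_i and (m_0, d_0) = (0, 1): a_0 = floor(sqrt(1430)) = 37, since 37^2 = 1369 <= 1430 < 1444 = 38^2.
Iterate m_{i+1} = d_i*a_i - m_i, d_{i+1} = (1430 - m_{i+1}^2)/d_i, a_{i+1} = floor((a_0 + m_{i+1})/d_{i+1}):
  m_1 = 1*37 - 0 = 37, d_1 = (1430 - 37^2)/1 = 61/1 = 61, a_1 = floor((37 + 37)/61) = 1.
  m_2 = 61*1 - 37 = 24, d_2 = (1430 - 24^2)/61 = 854/61 = 14, a_2 = floor((37 + 24)/14) = 4.
  m_3 = 14*4 - 24 = 32, d_3 = (1430 - 32^2)/14 = 406/14 = 29, a_3 = floor((37 + 32)/29) = 2.
  m_4 = 29*2 - 32 = 26, d_4 = (1430 - 26^2)/29 = 754/29 = 26, a_4 = floor((37 + 26)/26) = 2.
  m_5 = 26*2 - 26 = 26, d_5 = (1430 - 26^2)/26 = 754/26 = 29, a_5 = floor((37 + 26)/29) = 2.
  m_6 = 29*2 - 26 = 32, d_6 = (1430 - 32^2)/29 = 406/29 = 14, a_6 = floor((37 + 32)/14) = 4.
  m_7 = 14*4 - 32 = 24, d_7 = (1430 - 24^2)/14 = 854/14 = 61, a_7 = floor((37 + 24)/61) = 1.
  m_8 = 61*1 - 24 = 37, d_8 = (1430 - 37^2)/61 = 61/61 = 1, a_8 = floor((37 + 37)/1) = 74.
  m_9 = 1*74 - 37 = 37, d_9 = (1430 - 37^2)/1 = 61/1 = 61: (m_9, d_9) = (m_1, d_1) = (37, 61), so from here the quotients repeat a_1, ..., a_8; the period length is 8.
So sqrt(1430) = [37; (1, 4, 2, 2, 2, 4, 1, 74)] with period length k = 8.
k is even, so the fundamental solution of x^2 - 1430y^2 = 1 is (p_{k-1}, q_{k-1}) = (p_7, q_7); compute convergents through index 7.
Convergents (p_i = a_i*p_{i-1} + p_{i-2}, q_i = a_i*q_{i-1} + q_{i-2} with p_{-2}=0, p_{-1}=1, q_{-2}=1, q_{-1}=0):
  i=0: a_0=37, p_0 = 37*1 + 0 = 37, q_0 = 37*0 + 1 = 1.
  i=1: a_1=1, p_1 = 1*37 + 1 = 38, q_1 = 1*1 + 0 = 1.
  i=2: a_2=4, p_2 = 4*38 + 37 = 189, q_2 = 4*1 + 1 = 5.
  i=3: a_3=2, p_3 = 2*189 + 38 = 416, q_3 = 2*5 + 1 = 11.
  i=4: a_4=2, p_4 = 2*416 + 189 = 1021, q_4 = 2*11 + 5 = 27.
  i=5: a_5=2, p_5 = 2*1021 + 416 = 2458, q_5 = 2*27 + 11 = 65.
  i=6: a_6=4, p_6 = 4*2458 + 1021 = 10853, q_6 = 4*65 + 27 = 287.
  i=7: a_7=1, p_7 = 1*10853 + 2458 = 13311, q_7 = 1*287 + 65 = 352.
Check: 13311^2 - 1430*352^2 = 177182721 - 177182720 = 1, so (x, y) = (13311, 352) solves the equation, and by the theorem it is the least positive solution.

(x, y) = (13311, 352)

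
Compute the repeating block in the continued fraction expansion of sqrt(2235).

Write x_i = (sqrt(2235) + m_i)/d_i with (m_0, d_0) = (0, 1). a_0 = floor(sqrt(2235)) = 47, since 47^2 = 2209 <= 2235 < 2304 = 48^2.
Iterate m_{i+1} = d_i*a_i - m_i, d_{i+1} = (2235 - m_{i+1}^2)/d_i, a_{i+1} = floor((a_0 + m_{i+1})/d_{i+1}):
  m_1 = 1*47 - 0 = 47, d_1 = (2235 - 47^2)/1 = 26/1 = 26, a_1 = floor((47 + 47)/26) = 3.
  m_2 = 26*3 - 47 = 31, d_2 = (2235 - 31^2)/26 = 1274/26 = 49, a_2 = floor((47 + 31)/49) = 1.
  m_3 = 49*1 - 31 = 18, d_3 = (2235 - 18^2)/49 = 1911/49 = 39, a_3 = floor((47 + 18)/39) = 1.
  m_4 = 39*1 - 18 = 21, d_4 = (2235 - 21^2)/39 = 1794/39 = 46, a_4 = floor((47 + 21)/46) = 1.
  m_5 = 46*1 - 21 = 25, d_5 = (2235 - 25^2)/46 = 1610/46 = 35, a_5 = floor((47 + 25)/35) = 2.
  m_6 = 35*2 - 25 = 45, d_6 = (2235 - 45^2)/35 = 210/35 = 6, a_6 = floor((47 + 45)/6) = 15.
  m_7 = 6*15 - 45 = 45, d_7 = (2235 - 45^2)/6 = 210/6 = 35, a_7 = floor((47 + 45)/35) = 2.
  m_8 = 35*2 - 45 = 25, d_8 = (2235 - 25^2)/35 = 1610/35 = 46, a_8 = floor((47 + 25)/46) = 1.
  m_9 = 46*1 - 25 = 21, d_9 = (2235 - 21^2)/46 = 1794/46 = 39, a_9 = floor((47 + 21)/39) = 1.
  m_10 = 39*1 - 21 = 18, d_10 = (2235 - 18^2)/39 = 1911/39 = 49, a_10 = floor((47 + 18)/49) = 1.
  m_11 = 49*1 - 18 = 31, d_11 = (2235 - 31^2)/49 = 1274/49 = 26, a_11 = floor((47 + 31)/26) = 3.
  m_12 = 26*3 - 31 = 47, d_12 = (2235 - 47^2)/26 = 26/26 = 1, a_12 = floor((47 + 47)/1) = 94.
  m_13 = 1*94 - 47 = 47, d_13 = (2235 - 47^2)/1 = 26/1 = 26: (m_13, d_13) = (m_1, d_1) = (47, 26), so from here the quotients repeat a_1, ..., a_12; the period length is 12.
Hence the expansion of sqrt(2235) is a_0 = 47 followed by the repeating block 3, 1, 1, 1, 2, 15, 2, 1, 1, 1, 3, 94 (period 12).

[47; (3, 1, 1, 1, 2, 15, 2, 1, 1, 1, 3, 94)]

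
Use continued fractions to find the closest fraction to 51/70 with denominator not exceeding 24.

8/11

Expand x = 51/70 as a continued fraction with the Euclidean algorithm:
  51 = 0*70 + 51, so a_0 = 0.
  70 = 1*51 + 19, so a_1 = 1.
  51 = 2*19 + 13, so a_2 = 2.
  19 = 1*13 + 6, so a_3 = 1.
  13 = 2*6 + 1, so a_4 = 2.
  6 = 6*1 + 0, so a_5 = 6.
so x = [0; 1, 2, 1, 2, 6].
Convergents (p_i = a_i*p_{i-1} + p_{i-2}, q_i = a_i*q_{i-1} + q_{i-2} with p_{-2}=0, p_{-1}=1, q_{-2}=1, q_{-1}=0), until the denominator exceeds 24:
  i=0: a_0=0, p_0 = 0*1 + 0 = 0, q_0 = 0*0 + 1 = 1.
  i=1: a_1=1, p_1 = 1*0 + 1 = 1, q_1 = 1*1 + 0 = 1.
  i=2: a_2=2, p_2 = 2*1 + 0 = 2, q_2 = 2*1 + 1 = 3.
  i=3: a_3=1, p_3 = 1*2 + 1 = 3, q_3 = 1*3 + 1 = 4.
  i=4: a_4=2, p_4 = 2*3 + 2 = 8, q_4 = 2*4 + 3 = 11.
  i=5: a_5=6, p_5 = 6*8 + 3 = 51, q_5 = 6*11 + 4 = 70.
q_5 = 70 > 24, so the last convergent with denominator <= 24 is p_4/q_4 = 8/11.
The closest fraction with denominator <= 24 is either p_4/q_4 or the intermediate fraction (k*p_4 + p_3)/(k*q_4 + q_3) with the largest k >= 1 whose denominator stays <= 24; these approach x as k grows, and every other convergent or intermediate fraction in range is farther away.
Largest k: floor((24 - q_3)/q_4) = floor((24 - 4)/11) = 1.
That gives (1*8 + 3)/(1*11 + 4) = 11/15.
Compare the errors: |x - 8/11| = |51*11 - 8*70|/(70*11) = 1/770, and |x - 11/15| = |51*15 - 11*70|/(70*15) = 5/1050.
Cross-multiplying, 1*1050 = 1050 < 3850 = 5*770, so 1/770 is smaller: the convergent 8/11 is closer to x than 11/15.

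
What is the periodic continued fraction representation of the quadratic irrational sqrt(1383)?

[37; (5, 3, 2, 1, 11, 1, 2, 3, 5, 74)]

Write x_i = (sqrt(1383) + m_i)/d_i with (m_0, d_0) = (0, 1). a_0 = floor(sqrt(1383)) = 37, since 37^2 = 1369 <= 1383 < 1444 = 38^2.
Iterate m_{i+1} = d_i*a_i - m_i, d_{i+1} = (1383 - m_{i+1}^2)/d_i, a_{i+1} = floor((a_0 + m_{i+1})/d_{i+1}):
  m_1 = 1*37 - 0 = 37, d_1 = (1383 - 37^2)/1 = 14/1 = 14, a_1 = floor((37 + 37)/14) = 5.
  m_2 = 14*5 - 37 = 33, d_2 = (1383 - 33^2)/14 = 294/14 = 21, a_2 = floor((37 + 33)/21) = 3.
  m_3 = 21*3 - 33 = 30, d_3 = (1383 - 30^2)/21 = 483/21 = 23, a_3 = floor((37 + 30)/23) = 2.
  m_4 = 23*2 - 30 = 16, d_4 = (1383 - 16^2)/23 = 1127/23 = 49, a_4 = floor((37 + 16)/49) = 1.
  m_5 = 49*1 - 16 = 33, d_5 = (1383 - 33^2)/49 = 294/49 = 6, a_5 = floor((37 + 33)/6) = 11.
  m_6 = 6*11 - 33 = 33, d_6 = (1383 - 33^2)/6 = 294/6 = 49, a_6 = floor((37 + 33)/49) = 1.
  m_7 = 49*1 - 33 = 16, d_7 = (1383 - 16^2)/49 = 1127/49 = 23, a_7 = floor((37 + 16)/23) = 2.
  m_8 = 23*2 - 16 = 30, d_8 = (1383 - 30^2)/23 = 483/23 = 21, a_8 = floor((37 + 30)/21) = 3.
  m_9 = 21*3 - 30 = 33, d_9 = (1383 - 33^2)/21 = 294/21 = 14, a_9 = floor((37 + 33)/14) = 5.
  m_10 = 14*5 - 33 = 37, d_10 = (1383 - 37^2)/14 = 14/14 = 1, a_10 = floor((37 + 37)/1) = 74.
  m_11 = 1*74 - 37 = 37, d_11 = (1383 - 37^2)/1 = 14/1 = 14: (m_11, d_11) = (m_1, d_1) = (37, 14), so from here the quotients repeat a_1, ..., a_10; the period length is 10.
Hence the expansion of sqrt(1383) is a_0 = 37 followed by the repeating block 5, 3, 2, 1, 11, 1, 2, 3, 5, 74 (period 10).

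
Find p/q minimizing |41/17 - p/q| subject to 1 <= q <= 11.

12/5

Expand x = 41/17 as a continued fraction with the Euclidean algorithm:
  41 = 2*17 + 7, so a_0 = 2.
  17 = 2*7 + 3, so a_1 = 2.
  7 = 2*3 + 1, so a_2 = 2.
  3 = 3*1 + 0, so a_3 = 3.
so x = [2; 2, 2, 3].
Convergents (p_i = a_i*p_{i-1} + p_{i-2}, q_i = a_i*q_{i-1} + q_{i-2} with p_{-2}=0, p_{-1}=1, q_{-2}=1, q_{-1}=0), until the denominator exceeds 11:
  i=0: a_0=2, p_0 = 2*1 + 0 = 2, q_0 = 2*0 + 1 = 1.
  i=1: a_1=2, p_1 = 2*2 + 1 = 5, q_1 = 2*1 + 0 = 2.
  i=2: a_2=2, p_2 = 2*5 + 2 = 12, q_2 = 2*2 + 1 = 5.
  i=3: a_3=3, p_3 = 3*12 + 5 = 41, q_3 = 3*5 + 2 = 17.
q_3 = 17 > 11, so the last convergent with denominator <= 11 is p_2/q_2 = 12/5.
The closest fraction with denominator <= 11 is either p_2/q_2 or the intermediate fraction (k*p_2 + p_1)/(k*q_2 + q_1) with the largest k >= 1 whose denominator stays <= 11; these approach x as k grows, and every other convergent or intermediate fraction in range is farther away.
Largest k: floor((11 - q_1)/q_2) = floor((11 - 2)/5) = 1.
That gives (1*12 + 5)/(1*5 + 2) = 17/7.
Compare the errors: |x - 12/5| = |41*5 - 12*17|/(17*5) = 1/85, and |x - 17/7| = |41*7 - 17*17|/(17*7) = 2/119.
Cross-multiplying, 1*119 = 119 < 170 = 2*85, so 1/85 is smaller: the convergent 12/5 is closer to x than 17/7.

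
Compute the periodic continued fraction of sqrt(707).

Write x_i = (sqrt(707) + m_i)/d_i with (m_0, d_0) = (0, 1). a_0 = floor(sqrt(707)) = 26, since 26^2 = 676 <= 707 < 729 = 27^2.
Iterate m_{i+1} = d_i*a_i - m_i, d_{i+1} = (707 - m_{i+1}^2)/d_i, a_{i+1} = floor((a_0 + m_{i+1})/d_{i+1}):
  m_1 = 1*26 - 0 = 26, d_1 = (707 - 26^2)/1 = 31/1 = 31, a_1 = floor((26 + 26)/31) = 1.
  m_2 = 31*1 - 26 = 5, d_2 = (707 - 5^2)/31 = 682/31 = 22, a_2 = floor((26 + 5)/22) = 1.
  m_3 = 22*1 - 5 = 17, d_3 = (707 - 17^2)/22 = 418/22 = 19, a_3 = floor((26 + 17)/19) = 2.
  m_4 = 19*2 - 17 = 21, d_4 = (707 - 21^2)/19 = 266/19 = 14, a_4 = floor((26 + 21)/14) = 3.
  m_5 = 14*3 - 21 = 21, d_5 = (707 - 21^2)/14 = 266/14 = 19, a_5 = floor((26 + 21)/19) = 2.
  m_6 = 19*2 - 21 = 17, d_6 = (707 - 17^2)/19 = 418/19 = 22, a_6 = floor((26 + 17)/22) = 1.
  m_7 = 22*1 - 17 = 5, d_7 = (707 - 5^2)/22 = 682/22 = 31, a_7 = floor((26 + 5)/31) = 1.
  m_8 = 31*1 - 5 = 26, d_8 = (707 - 26^2)/31 = 31/31 = 1, a_8 = floor((26 + 26)/1) = 52.
  m_9 = 1*52 - 26 = 26, d_9 = (707 - 26^2)/1 = 31/1 = 31: (m_9, d_9) = (m_1, d_1) = (26, 31), so from here the quotients repeat a_1, ..., a_8; the period length is 8.
Hence the expansion of sqrt(707) is a_0 = 26 followed by the repeating block 1, 1, 2, 3, 2, 1, 1, 52 (period 8).

[26; (1, 1, 2, 3, 2, 1, 1, 52)]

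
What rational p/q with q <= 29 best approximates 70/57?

27/22

Expand x = 70/57 as a continued fraction with the Euclidean algorithm:
  70 = 1*57 + 13, so a_0 = 1.
  57 = 4*13 + 5, so a_1 = 4.
  13 = 2*5 + 3, so a_2 = 2.
  5 = 1*3 + 2, so a_3 = 1.
  3 = 1*2 + 1, so a_4 = 1.
  2 = 2*1 + 0, so a_5 = 2.
so x = [1; 4, 2, 1, 1, 2].
Convergents (p_i = a_i*p_{i-1} + p_{i-2}, q_i = a_i*q_{i-1} + q_{i-2} with p_{-2}=0, p_{-1}=1, q_{-2}=1, q_{-1}=0), until the denominator exceeds 29:
  i=0: a_0=1, p_0 = 1*1 + 0 = 1, q_0 = 1*0 + 1 = 1.
  i=1: a_1=4, p_1 = 4*1 + 1 = 5, q_1 = 4*1 + 0 = 4.
  i=2: a_2=2, p_2 = 2*5 + 1 = 11, q_2 = 2*4 + 1 = 9.
  i=3: a_3=1, p_3 = 1*11 + 5 = 16, q_3 = 1*9 + 4 = 13.
  i=4: a_4=1, p_4 = 1*16 + 11 = 27, q_4 = 1*13 + 9 = 22.
  i=5: a_5=2, p_5 = 2*27 + 16 = 70, q_5 = 2*22 + 13 = 57.
q_5 = 57 > 29, so the last convergent with denominator <= 29 is p_4/q_4 = 27/22.
The closest fraction with denominator <= 29 is either p_4/q_4 or the intermediate fraction (k*p_4 + p_3)/(k*q_4 + q_3) with the largest k >= 1 whose denominator stays <= 29; these approach x as k grows, and every other convergent or intermediate fraction in range is farther away.
Largest k: floor((29 - q_3)/q_4) = floor((29 - 13)/22) = 0.
Since k = 0, no intermediate fraction beyond p_4/q_4 has denominator <= 29, so the convergent 27/22 is the closest (its error is |70*22 - 27*57|/(57*22) = 1/1254).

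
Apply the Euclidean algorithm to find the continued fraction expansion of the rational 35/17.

[2; 17]

Run the Euclidean algorithm on 35 and 17; the successive quotients are the partial quotients a_0, a_1, ... (each step inverts the fractional part left over by the previous one):
  35 = 2*17 + 1, so a_0 = 2.
  17 = 17*1 + 0, so a_1 = 17.
The remainder reaches 0 after 2 divisions, so the expansion has 2 partial quotients, read off in order.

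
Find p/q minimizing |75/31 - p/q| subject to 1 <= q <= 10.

17/7

Expand x = 75/31 as a continued fraction with the Euclidean algorithm:
  75 = 2*31 + 13, so a_0 = 2.
  31 = 2*13 + 5, so a_1 = 2.
  13 = 2*5 + 3, so a_2 = 2.
  5 = 1*3 + 2, so a_3 = 1.
  3 = 1*2 + 1, so a_4 = 1.
  2 = 2*1 + 0, so a_5 = 2.
so x = [2; 2, 2, 1, 1, 2].
Convergents (p_i = a_i*p_{i-1} + p_{i-2}, q_i = a_i*q_{i-1} + q_{i-2} with p_{-2}=0, p_{-1}=1, q_{-2}=1, q_{-1}=0), until the denominator exceeds 10:
  i=0: a_0=2, p_0 = 2*1 + 0 = 2, q_0 = 2*0 + 1 = 1.
  i=1: a_1=2, p_1 = 2*2 + 1 = 5, q_1 = 2*1 + 0 = 2.
  i=2: a_2=2, p_2 = 2*5 + 2 = 12, q_2 = 2*2 + 1 = 5.
  i=3: a_3=1, p_3 = 1*12 + 5 = 17, q_3 = 1*5 + 2 = 7.
  i=4: a_4=1, p_4 = 1*17 + 12 = 29, q_4 = 1*7 + 5 = 12.
q_4 = 12 > 10, so the last convergent with denominator <= 10 is p_3/q_3 = 17/7.
The closest fraction with denominator <= 10 is either p_3/q_3 or the intermediate fraction (k*p_3 + p_2)/(k*q_3 + q_2) with the largest k >= 1 whose denominator stays <= 10; these approach x as k grows, and every other convergent or intermediate fraction in range is farther away.
Largest k: floor((10 - q_2)/q_3) = floor((10 - 5)/7) = 0.
Since k = 0, no intermediate fraction beyond p_3/q_3 has denominator <= 10, so the convergent 17/7 is the closest (its error is |75*7 - 17*31|/(31*7) = 2/217).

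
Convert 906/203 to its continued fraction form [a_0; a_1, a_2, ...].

[4; 2, 6, 3, 1, 3]

Run the Euclidean algorithm on 906 and 203; the successive quotients are the partial quotients a_0, a_1, ... (each step inverts the fractional part left over by the previous one):
  906 = 4*203 + 94, so a_0 = 4.
  203 = 2*94 + 15, so a_1 = 2.
  94 = 6*15 + 4, so a_2 = 6.
  15 = 3*4 + 3, so a_3 = 3.
  4 = 1*3 + 1, so a_4 = 1.
  3 = 3*1 + 0, so a_5 = 3.
The remainder reaches 0 after 6 divisions, so the expansion has 6 partial quotients, read off in order.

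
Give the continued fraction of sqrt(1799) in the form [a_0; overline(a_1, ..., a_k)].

[42; overline(2, 2, 2, 2, 1, 41, 1, 2, 2, 2, 2, 84)]

Write x_i = (sqrt(1799) + m_i)/d_i with (m_0, d_0) = (0, 1). a_0 = floor(sqrt(1799)) = 42, since 42^2 = 1764 <= 1799 < 1849 = 43^2.
Iterate m_{i+1} = d_i*a_i - m_i, d_{i+1} = (1799 - m_{i+1}^2)/d_i, a_{i+1} = floor((a_0 + m_{i+1})/d_{i+1}):
  m_1 = 1*42 - 0 = 42, d_1 = (1799 - 42^2)/1 = 35/1 = 35, a_1 = floor((42 + 42)/35) = 2.
  m_2 = 35*2 - 42 = 28, d_2 = (1799 - 28^2)/35 = 1015/35 = 29, a_2 = floor((42 + 28)/29) = 2.
  m_3 = 29*2 - 28 = 30, d_3 = (1799 - 30^2)/29 = 899/29 = 31, a_3 = floor((42 + 30)/31) = 2.
  m_4 = 31*2 - 30 = 32, d_4 = (1799 - 32^2)/31 = 775/31 = 25, a_4 = floor((42 + 32)/25) = 2.
  m_5 = 25*2 - 32 = 18, d_5 = (1799 - 18^2)/25 = 1475/25 = 59, a_5 = floor((42 + 18)/59) = 1.
  m_6 = 59*1 - 18 = 41, d_6 = (1799 - 41^2)/59 = 118/59 = 2, a_6 = floor((42 + 41)/2) = 41.
  m_7 = 2*41 - 41 = 41, d_7 = (1799 - 41^2)/2 = 118/2 = 59, a_7 = floor((42 + 41)/59) = 1.
  m_8 = 59*1 - 41 = 18, d_8 = (1799 - 18^2)/59 = 1475/59 = 25, a_8 = floor((42 + 18)/25) = 2.
  m_9 = 25*2 - 18 = 32, d_9 = (1799 - 32^2)/25 = 775/25 = 31, a_9 = floor((42 + 32)/31) = 2.
  m_10 = 31*2 - 32 = 30, d_10 = (1799 - 30^2)/31 = 899/31 = 29, a_10 = floor((42 + 30)/29) = 2.
  m_11 = 29*2 - 30 = 28, d_11 = (1799 - 28^2)/29 = 1015/29 = 35, a_11 = floor((42 + 28)/35) = 2.
  m_12 = 35*2 - 28 = 42, d_12 = (1799 - 42^2)/35 = 35/35 = 1, a_12 = floor((42 + 42)/1) = 84.
  m_13 = 1*84 - 42 = 42, d_13 = (1799 - 42^2)/1 = 35/1 = 35: (m_13, d_13) = (m_1, d_1) = (42, 35), so from here the quotients repeat a_1, ..., a_12; the period length is 12.
Hence the expansion of sqrt(1799) is a_0 = 42 followed by the repeating block 2, 2, 2, 2, 1, 41, 1, 2, 2, 2, 2, 84 (period 12).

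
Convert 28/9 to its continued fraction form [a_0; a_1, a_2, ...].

[3; 9]

Run the Euclidean algorithm on 28 and 9; the successive quotients are the partial quotients a_0, a_1, ... (each step inverts the fractional part left over by the previous one):
  28 = 3*9 + 1, so a_0 = 3.
  9 = 9*1 + 0, so a_1 = 9.
The remainder reaches 0 after 2 divisions, so the expansion has 2 partial quotients, read off in order.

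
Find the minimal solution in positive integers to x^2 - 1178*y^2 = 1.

First expand sqrt(1178) as a continued fraction. With x_i = (sqrt(1178) + m_i)/d_i and (m_0, d_0) = (0, 1): a_0 = floor(sqrt(1178)) = 34, since 34^2 = 1156 <= 1178 < 1225 = 35^2.
Iterate m_{i+1} = d_i*a_i - m_i, d_{i+1} = (1178 - m_{i+1}^2)/d_i, a_{i+1} = floor((a_0 + m_{i+1})/d_{i+1}):
  m_1 = 1*34 - 0 = 34, d_1 = (1178 - 34^2)/1 = 22/1 = 22, a_1 = floor((34 + 34)/22) = 3.
  m_2 = 22*3 - 34 = 32, d_2 = (1178 - 32^2)/22 = 154/22 = 7, a_2 = floor((34 + 32)/7) = 9.
  m_3 = 7*9 - 32 = 31, d_3 = (1178 - 31^2)/7 = 217/7 = 31, a_3 = floor((34 + 31)/31) = 2.
  m_4 = 31*2 - 31 = 31, d_4 = (1178 - 31^2)/31 = 217/31 = 7, a_4 = floor((34 + 31)/7) = 9.
  m_5 = 7*9 - 31 = 32, d_5 = (1178 - 32^2)/7 = 154/7 = 22, a_5 = floor((34 + 32)/22) = 3.
  m_6 = 22*3 - 32 = 34, d_6 = (1178 - 34^2)/22 = 22/22 = 1, a_6 = floor((34 + 34)/1) = 68.
  m_7 = 1*68 - 34 = 34, d_7 = (1178 - 34^2)/1 = 22/1 = 22: (m_7, d_7) = (m_1, d_1) = (34, 22), so from here the quotients repeat a_1, ..., a_6; the period length is 6.
So sqrt(1178) = [34; (3, 9, 2, 9, 3, 68)] with period length k = 6.
k is even, so the fundamental solution of x^2 - 1178y^2 = 1 is (p_{k-1}, q_{k-1}) = (p_5, q_5); compute convergents through index 5.
Convergents (p_i = a_i*p_{i-1} + p_{i-2}, q_i = a_i*q_{i-1} + q_{i-2} with p_{-2}=0, p_{-1}=1, q_{-2}=1, q_{-1}=0):
  i=0: a_0=34, p_0 = 34*1 + 0 = 34, q_0 = 34*0 + 1 = 1.
  i=1: a_1=3, p_1 = 3*34 + 1 = 103, q_1 = 3*1 + 0 = 3.
  i=2: a_2=9, p_2 = 9*103 + 34 = 961, q_2 = 9*3 + 1 = 28.
  i=3: a_3=2, p_3 = 2*961 + 103 = 2025, q_3 = 2*28 + 3 = 59.
  i=4: a_4=9, p_4 = 9*2025 + 961 = 19186, q_4 = 9*59 + 28 = 559.
  i=5: a_5=3, p_5 = 3*19186 + 2025 = 59583, q_5 = 3*559 + 59 = 1736.
Check: 59583^2 - 1178*1736^2 = 3550133889 - 3550133888 = 1, so (x, y) = (59583, 1736) solves the equation, and by the theorem it is the least positive solution.

(x, y) = (59583, 1736)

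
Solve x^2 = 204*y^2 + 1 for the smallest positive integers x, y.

(x, y) = (4999, 350)

First expand sqrt(204) as a continued fraction. With x_i = (sqrt(204) + m_i)/d_i and (m_0, d_0) = (0, 1): a_0 = floor(sqrt(204)) = 14, since 14^2 = 196 <= 204 < 225 = 15^2.
Iterate m_{i+1} = d_i*a_i - m_i, d_{i+1} = (204 - m_{i+1}^2)/d_i, a_{i+1} = floor((a_0 + m_{i+1})/d_{i+1}):
  m_1 = 1*14 - 0 = 14, d_1 = (204 - 14^2)/1 = 8/1 = 8, a_1 = floor((14 + 14)/8) = 3.
  m_2 = 8*3 - 14 = 10, d_2 = (204 - 10^2)/8 = 104/8 = 13, a_2 = floor((14 + 10)/13) = 1.
  m_3 = 13*1 - 10 = 3, d_3 = (204 - 3^2)/13 = 195/13 = 15, a_3 = floor((14 + 3)/15) = 1.
  m_4 = 15*1 - 3 = 12, d_4 = (204 - 12^2)/15 = 60/15 = 4, a_4 = floor((14 + 12)/4) = 6.
  m_5 = 4*6 - 12 = 12, d_5 = (204 - 12^2)/4 = 60/4 = 15, a_5 = floor((14 + 12)/15) = 1.
  m_6 = 15*1 - 12 = 3, d_6 = (204 - 3^2)/15 = 195/15 = 13, a_6 = floor((14 + 3)/13) = 1.
  m_7 = 13*1 - 3 = 10, d_7 = (204 - 10^2)/13 = 104/13 = 8, a_7 = floor((14 + 10)/8) = 3.
  m_8 = 8*3 - 10 = 14, d_8 = (204 - 14^2)/8 = 8/8 = 1, a_8 = floor((14 + 14)/1) = 28.
  m_9 = 1*28 - 14 = 14, d_9 = (204 - 14^2)/1 = 8/1 = 8: (m_9, d_9) = (m_1, d_1) = (14, 8), so from here the quotients repeat a_1, ..., a_8; the period length is 8.
So sqrt(204) = [14; (3, 1, 1, 6, 1, 1, 3, 28)] with period length k = 8.
k is even, so the fundamental solution of x^2 - 204y^2 = 1 is (p_{k-1}, q_{k-1}) = (p_7, q_7); compute convergents through index 7.
Convergents (p_i = a_i*p_{i-1} + p_{i-2}, q_i = a_i*q_{i-1} + q_{i-2} with p_{-2}=0, p_{-1}=1, q_{-2}=1, q_{-1}=0):
  i=0: a_0=14, p_0 = 14*1 + 0 = 14, q_0 = 14*0 + 1 = 1.
  i=1: a_1=3, p_1 = 3*14 + 1 = 43, q_1 = 3*1 + 0 = 3.
  i=2: a_2=1, p_2 = 1*43 + 14 = 57, q_2 = 1*3 + 1 = 4.
  i=3: a_3=1, p_3 = 1*57 + 43 = 100, q_3 = 1*4 + 3 = 7.
  i=4: a_4=6, p_4 = 6*100 + 57 = 657, q_4 = 6*7 + 4 = 46.
  i=5: a_5=1, p_5 = 1*657 + 100 = 757, q_5 = 1*46 + 7 = 53.
  i=6: a_6=1, p_6 = 1*757 + 657 = 1414, q_6 = 1*53 + 46 = 99.
  i=7: a_7=3, p_7 = 3*1414 + 757 = 4999, q_7 = 3*99 + 53 = 350.
Check: 4999^2 - 204*350^2 = 24990001 - 24990000 = 1, so (x, y) = (4999, 350) solves the equation, and by the theorem it is the least positive solution.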